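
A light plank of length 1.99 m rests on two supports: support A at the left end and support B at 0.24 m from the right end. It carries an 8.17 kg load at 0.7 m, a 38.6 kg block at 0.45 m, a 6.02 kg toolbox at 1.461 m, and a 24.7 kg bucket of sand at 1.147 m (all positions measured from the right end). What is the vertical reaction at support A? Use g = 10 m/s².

Sum moments about support B (its reaction then has zero moment arm).
Load: 8.17 × 10 = 81.7 N down at 0.7 m → arm 0.46 m, τ = 81.7 × 0.46 = 37.58 N·m counterclockwise.
Block: 38.6 × 10 = 386 N down at 0.45 m → arm 0.21 m, τ = 386 × 0.21 = 81.06 N·m counterclockwise.
Toolbox: 6.02 × 10 = 60.2 N down at 1.461 m → arm 1.221 m, τ = 60.2 × 1.221 = 73.5 N·m counterclockwise.
Bucket of sand: 24.7 × 10 = 247 N down at 1.147 m → arm 0.907 m, τ = 247 × 0.907 = 224 N·m counterclockwise.
Net load moment about support B = 416.1 N·m counterclockwise.
Reaction R at support A is upward at 1.99 m, arm 1.75 m → moment R × 1.75 clockwise.
Setting net torque to zero: R × 1.75 = 416.1 → R = 238 N.

R_A ≈ 238 N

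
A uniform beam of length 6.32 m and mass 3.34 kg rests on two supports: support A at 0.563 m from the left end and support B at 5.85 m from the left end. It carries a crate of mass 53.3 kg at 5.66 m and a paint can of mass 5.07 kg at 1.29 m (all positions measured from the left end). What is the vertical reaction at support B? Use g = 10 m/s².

R_B ≈ 537 N

Take moments about support A.
Beam weight: 3.34 × 10 = 33.4 N down at 3.16 m → arm 2.597 m, τ = 33.4 × 2.597 = 86.74 N·m clockwise.
Crate: 53.3 × 10 = 533 N down at 5.66 m → arm 5.097 m, τ = 533 × 5.097 = 2717 N·m clockwise.
Paint can: 5.07 × 10 = 50.7 N down at 1.29 m → arm 0.727 m, τ = 50.7 × 0.727 = 36.86 N·m clockwise.
Net load moment about support A = 2841 N·m clockwise.
Reaction R at support B is upward at 5.85 m, arm 5.287 m → moment R × 5.287 counterclockwise.
Balancing moments: R × 5.287 = 2841, giving R = 537 N.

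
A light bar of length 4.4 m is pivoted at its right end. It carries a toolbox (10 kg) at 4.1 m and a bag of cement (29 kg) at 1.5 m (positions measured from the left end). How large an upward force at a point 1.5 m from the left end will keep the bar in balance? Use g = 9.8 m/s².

About the right end:
Toolbox: 10 × 9.8 = 98 N down at 4.1 m → arm 0.3 m, τ = 98 × 0.3 = 29.4 N·m counterclockwise.
Bag of cement: 29 × 9.8 = 284.2 N down at 1.5 m → arm 2.9 m, τ = 284.2 × 2.9 = 824.2 N·m counterclockwise.
Net moment of the loads = 853.6 N·m counterclockwise.
The upward force F acts at a point 1.5 m from the left end, arm 2.9 m, giving F × 2.9 clockwise.
Setting net torque to zero: F × 2.9 = 853.6 → F = 853.6 / 2.9 = 294 N.

F ≈ 294 N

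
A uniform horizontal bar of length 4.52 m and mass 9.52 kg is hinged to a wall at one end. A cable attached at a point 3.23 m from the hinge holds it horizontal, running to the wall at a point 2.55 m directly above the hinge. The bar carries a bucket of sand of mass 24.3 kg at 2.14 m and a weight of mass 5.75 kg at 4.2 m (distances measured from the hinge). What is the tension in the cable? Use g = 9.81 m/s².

Take moments about the hinge.
Beam weight: 9.52 × 9.81 = 93.39 N down at 2.26 m → arm 2.26 m, τ = 93.39 × 2.26 = 211.1 N·m clockwise.
Bucket of sand: 24.3 × 9.81 = 238.4 N down at 2.14 m → arm 2.14 m, τ = 238.4 × 2.14 = 510.2 N·m clockwise.
Weight: 5.75 × 9.81 = 56.41 N down at 4.2 m → arm 4.2 m, τ = 56.41 × 4.2 = 236.9 N·m clockwise.
Total clockwise load moment = 958.2 N·m.
The cable tension T acts at 3.23 m; only its component perpendicular to the bar, T sinθ, produces torque. sinθ = h/√(h²+d²) = 2.55/√(2.55²+3.23²) = 0.6196.
Balancing moments: T × 3.23 × 0.6196 = 958.2, giving T = 958.2 / 2.001 = 479 N.

T ≈ 479 N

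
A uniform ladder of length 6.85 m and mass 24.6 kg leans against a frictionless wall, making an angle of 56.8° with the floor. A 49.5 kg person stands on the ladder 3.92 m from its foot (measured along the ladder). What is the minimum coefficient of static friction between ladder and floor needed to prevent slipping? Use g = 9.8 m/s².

μ_min ≈ 0.359

Take moments about the foot of the ladder.
Ladder weight 24.6×9.8 = 241.1 N acts at 3.425 m along the ladder; its horizontal arm is 3.425·cos56.8° = 1.875 m → τ = 452.1 N·m clockwise.
Person: 49.5×9.8 = 485.1 N at 3.92 m → arm 2.146 m → τ = 1041 N·m clockwise.
Wall normal N acts horizontally at the top; its moment arm is the height L sinθ = 6.85·sin56.8° = 5.732 m, counterclockwise.
Setting net torque to zero: N × 5.732 = 1493 → N = 260.5 N.
ΣFx = 0 ⇒ f = N_wall = 260.5 N. ΣFy = 0 ⇒ N_floor = 726.2 N.
μ_min = f / N_floor = 260.5 / 726.2 = 0.359.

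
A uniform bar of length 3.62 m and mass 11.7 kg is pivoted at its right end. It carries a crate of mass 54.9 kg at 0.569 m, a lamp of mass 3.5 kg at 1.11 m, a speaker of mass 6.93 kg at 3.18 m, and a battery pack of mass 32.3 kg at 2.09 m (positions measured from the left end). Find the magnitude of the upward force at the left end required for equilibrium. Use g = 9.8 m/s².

F ≈ 677 N

Choose the right end as the axis so the unknown pivot reaction has zero arm there.
Beam weight: 11.7 × 9.8 = 114.7 N down at 1.81 m → arm 1.81 m, τ = 114.7 × 1.81 = 207.6 N·m counterclockwise.
Crate: 54.9 × 9.8 = 538 N down at 0.569 m → arm 3.051 m, τ = 538 × 3.051 = 1641 N·m counterclockwise.
Lamp: 3.5 × 9.8 = 34.3 N down at 1.11 m → arm 2.51 m, τ = 34.3 × 2.51 = 86.09 N·m counterclockwise.
Speaker: 6.93 × 9.8 = 67.91 N down at 3.18 m → arm 0.44 m, τ = 67.91 × 0.44 = 29.88 N·m counterclockwise.
Battery pack: 32.3 × 9.8 = 316.5 N down at 2.09 m → arm 1.53 m, τ = 316.5 × 1.53 = 484.2 N·m counterclockwise.
Net moment of the loads = 2449 N·m counterclockwise.
The upward force F acts at the left end, arm 3.62 m, giving F × 3.62 clockwise.
For rotational equilibrium, F × 3.62 = 2449, so F = 2449 / 3.62 = 677 N.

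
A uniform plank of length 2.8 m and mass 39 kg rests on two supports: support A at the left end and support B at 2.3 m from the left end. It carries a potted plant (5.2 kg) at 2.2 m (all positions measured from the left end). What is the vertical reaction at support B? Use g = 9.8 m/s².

Sum moments about support A (its reaction then has zero moment arm).
Beam weight: 39 × 9.8 = 382.2 N down at 1.4 m → arm 1.4 m, τ = 382.2 × 1.4 = 535.1 N·m clockwise.
Potted plant: 5.2 × 9.8 = 50.96 N down at 2.2 m → arm 2.2 m, τ = 50.96 × 2.2 = 112.1 N·m clockwise.
Net load moment about support A = 647.2 N·m clockwise.
Reaction R at support B is upward at 2.3 m, arm 2.3 m → moment R × 2.3 counterclockwise.
For rotational equilibrium, R × 2.3 = 647.2, so R = 281 N.

R_B ≈ 281 N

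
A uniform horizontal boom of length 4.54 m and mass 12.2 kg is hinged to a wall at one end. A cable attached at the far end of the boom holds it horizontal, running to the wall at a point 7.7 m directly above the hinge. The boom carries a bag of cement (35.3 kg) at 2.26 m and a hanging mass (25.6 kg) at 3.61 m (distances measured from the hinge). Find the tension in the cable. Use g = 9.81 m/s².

T ≈ 501 N

About the hinge:
Beam weight: 12.2 × 9.81 = 119.7 N down at 2.27 m → arm 2.27 m, τ = 119.7 × 2.27 = 271.7 N·m clockwise.
Bag of cement: 35.3 × 9.81 = 346.3 N down at 2.26 m → arm 2.26 m, τ = 346.3 × 2.26 = 782.6 N·m clockwise.
Hanging mass: 25.6 × 9.81 = 251.1 N down at 3.61 m → arm 3.61 m, τ = 251.1 × 3.61 = 906.5 N·m clockwise.
Total clockwise load moment = 1961 N·m.
The cable tension T acts at 4.54 m; only its component perpendicular to the boom, T sinθ, produces torque. sinθ = h/√(h²+d²) = 7.7/√(7.7²+4.54²) = 0.8614.
Setting net torque to zero: T × 4.54 × 0.8614 = 1961 → T = 1961 / 3.911 = 501 N.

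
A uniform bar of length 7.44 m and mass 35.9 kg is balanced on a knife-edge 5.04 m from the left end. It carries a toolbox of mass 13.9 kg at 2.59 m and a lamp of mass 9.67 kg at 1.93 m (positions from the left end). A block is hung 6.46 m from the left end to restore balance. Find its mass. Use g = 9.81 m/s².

About the knife-edge (at 5.04 m from the left end):
Beam weight: 35.9 × 9.81 = 352.2 N down at 3.72 m → arm 1.32 m, τ = 352.2 × 1.32 = 464.9 N·m counterclockwise.
Toolbox: 13.9 × 9.81 = 136.4 N down at 2.59 m → arm 2.45 m, τ = 136.4 × 2.45 = 334.2 N·m counterclockwise.
Lamp: 9.67 × 9.81 = 94.86 N down at 1.93 m → arm 3.11 m, τ = 94.86 × 3.11 = 295 N·m counterclockwise.
Net moment of known loads = 1094 N·m counterclockwise.
An unknown mass m at 6.46 m has arm 1.42 m; its moment is m·g·1.42 clockwise.
For rotational equilibrium, m × 9.81 × 1.42 = 1094, so m = 1094 / (9.81 × 1.42) = 78.5 kg.

m ≈ 78.5 kg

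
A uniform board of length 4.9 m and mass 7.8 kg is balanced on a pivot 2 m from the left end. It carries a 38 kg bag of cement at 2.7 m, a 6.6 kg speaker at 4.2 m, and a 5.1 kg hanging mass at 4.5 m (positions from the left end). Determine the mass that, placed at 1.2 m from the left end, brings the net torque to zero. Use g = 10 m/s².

m ≈ 71.7 kg

Sum moments about the pivot (at 2 m from the left end) (the support reaction has zero arm there).
Beam weight: 7.8 × 10 = 78 N down at 2.45 m → arm 0.45 m, τ = 78 × 0.45 = 35.1 N·m clockwise.
Bag of cement: 38 × 10 = 380 N down at 2.7 m → arm 0.7 m, τ = 380 × 0.7 = 266 N·m clockwise.
Speaker: 6.6 × 10 = 66 N down at 4.2 m → arm 2.2 m, τ = 66 × 2.2 = 145.2 N·m clockwise.
Hanging mass: 5.1 × 10 = 51 N down at 4.5 m → arm 2.5 m, τ = 51 × 2.5 = 127.5 N·m clockwise.
Net moment of known loads = 573.8 N·m clockwise.
An unknown mass m at 1.2 m has arm 0.8 m; its moment is m·g·0.8 counterclockwise.
Στ = 0 ⇒ m × 10 × 0.8 = 573.8 ⇒ m = 573.8 / (10 × 0.8) = 71.7 kg.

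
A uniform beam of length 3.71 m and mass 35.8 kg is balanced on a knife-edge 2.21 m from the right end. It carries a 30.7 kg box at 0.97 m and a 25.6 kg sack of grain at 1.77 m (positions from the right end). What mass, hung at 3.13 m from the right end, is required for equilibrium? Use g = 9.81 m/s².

Sum moments about the knife-edge (at 2.21 m from the right end) (the support reaction has zero arm there).
Beam weight: 35.8 × 9.81 = 351.2 N down at 1.855 m → arm 0.355 m, τ = 351.2 × 0.355 = 124.7 N·m clockwise.
Box: 30.7 × 9.81 = 301.2 N down at 0.97 m → arm 1.24 m, τ = 301.2 × 1.24 = 373.5 N·m clockwise.
Sack of grain: 25.6 × 9.81 = 251.1 N down at 1.77 m → arm 0.44 m, τ = 251.1 × 0.44 = 110.5 N·m clockwise.
Net moment of known loads = 608.7 N·m clockwise.
An unknown mass m at 3.13 m has arm 0.92 m; its moment is m·g·0.92 counterclockwise.
Setting net torque to zero: m × 9.81 × 0.92 = 608.7 → m = 608.7 / (9.81 × 0.92) = 67.4 kg.

m ≈ 67.4 kg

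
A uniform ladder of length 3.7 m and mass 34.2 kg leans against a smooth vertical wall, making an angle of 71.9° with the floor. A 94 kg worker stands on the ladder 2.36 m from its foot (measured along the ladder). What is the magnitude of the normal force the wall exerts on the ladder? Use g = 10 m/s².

N_wall ≈ 252 N

Choose the foot of the ladder as the axis so the floor normal and friction both act there and drop out.
Ladder weight 34.2×10 = 342 N acts at 1.85 m along the ladder; its horizontal arm is 1.85·cos71.9° = 0.5748 m → τ = 196.6 N·m clockwise.
Worker: 94×10 = 940 N at 2.36 m → arm 0.7332 m → τ = 689.2 N·m clockwise.
Wall normal N acts horizontally at the top; its moment arm is the height L sinθ = 3.7·sin71.9° = 3.517 m, counterclockwise.
Balancing moments: N × 3.517 = 885.8, giving N = 252 N.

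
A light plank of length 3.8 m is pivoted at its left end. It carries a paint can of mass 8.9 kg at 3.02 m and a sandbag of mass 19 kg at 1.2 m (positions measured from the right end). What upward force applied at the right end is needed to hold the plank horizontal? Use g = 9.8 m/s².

F ≈ 145 N

About the left end:
Paint can: 8.9 × 9.8 = 87.22 N down at 3.02 m → arm 0.78 m, τ = 87.22 × 0.78 = 68.03 N·m clockwise.
Sandbag: 19 × 9.8 = 186.2 N down at 1.2 m → arm 2.6 m, τ = 186.2 × 2.6 = 484.1 N·m clockwise.
Net moment of the loads = 552.1 N·m clockwise.
The upward force F acts at the right end, arm 3.8 m, giving F × 3.8 counterclockwise.
Στ = 0 ⇒ F × 3.8 = 552.1 ⇒ F = 552.1 / 3.8 = 145 N.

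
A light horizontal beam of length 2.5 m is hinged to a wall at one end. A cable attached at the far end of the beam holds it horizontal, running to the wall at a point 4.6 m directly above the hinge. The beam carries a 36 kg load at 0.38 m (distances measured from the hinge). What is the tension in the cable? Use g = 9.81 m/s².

T ≈ 61.1 N

Take moments about the hinge.
Load: 36 × 9.81 = 353.2 N down at 0.38 m → arm 0.38 m, τ = 353.2 × 0.38 = 134.2 N·m clockwise.
Total clockwise load moment = 134.2 N·m.
The cable tension T acts at 2.5 m; only its component perpendicular to the beam, T sinθ, produces torque. sinθ = h/√(h²+d²) = 4.6/√(4.6²+2.5²) = 0.8786.
For rotational equilibrium, T × 2.5 × 0.8786 = 134.2, so T = 134.2 / 2.197 = 61.1 N.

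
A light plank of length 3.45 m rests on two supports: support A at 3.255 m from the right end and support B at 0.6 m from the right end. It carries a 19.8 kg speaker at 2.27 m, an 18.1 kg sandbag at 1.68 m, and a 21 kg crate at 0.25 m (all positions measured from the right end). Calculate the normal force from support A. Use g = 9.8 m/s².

R_A ≈ 167 N

About support B:
Speaker: 19.8 × 9.8 = 194 N down at 2.27 m → arm 1.67 m, τ = 194 × 1.67 = 324 N·m counterclockwise.
Sandbag: 18.1 × 9.8 = 177.4 N down at 1.68 m → arm 1.08 m, τ = 177.4 × 1.08 = 191.6 N·m counterclockwise.
Crate: 21 × 9.8 = 205.8 N down at 0.25 m → arm 0.35 m, τ = 205.8 × 0.35 = 72.03 N·m clockwise.
Net load moment about support B = 443.6 N·m counterclockwise.
Reaction R at support A is upward at 3.255 m, arm 2.655 m → moment R × 2.655 clockwise.
Setting net torque to zero: R × 2.655 = 443.6 → R = 167 N.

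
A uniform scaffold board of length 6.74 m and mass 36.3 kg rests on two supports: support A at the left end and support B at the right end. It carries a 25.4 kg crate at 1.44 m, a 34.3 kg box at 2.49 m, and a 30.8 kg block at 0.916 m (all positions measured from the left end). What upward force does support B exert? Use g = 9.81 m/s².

About support A:
Beam weight: 36.3 × 9.81 = 356.1 N down at 3.37 m → arm 3.37 m, τ = 356.1 × 3.37 = 1200 N·m clockwise.
Crate: 25.4 × 9.81 = 249.2 N down at 1.44 m → arm 1.44 m, τ = 249.2 × 1.44 = 358.8 N·m clockwise.
Box: 34.3 × 9.81 = 336.5 N down at 2.49 m → arm 2.49 m, τ = 336.5 × 2.49 = 837.9 N·m clockwise.
Block: 30.8 × 9.81 = 302.1 N down at 0.916 m → arm 0.916 m, τ = 302.1 × 0.916 = 276.7 N·m clockwise.
Net load moment about support A = 2673 N·m clockwise.
Reaction R at support B is upward at 6.74 m, arm 6.74 m → moment R × 6.74 counterclockwise.
Balancing moments: R × 6.74 = 2673, giving R = 397 N.

R_B ≈ 397 N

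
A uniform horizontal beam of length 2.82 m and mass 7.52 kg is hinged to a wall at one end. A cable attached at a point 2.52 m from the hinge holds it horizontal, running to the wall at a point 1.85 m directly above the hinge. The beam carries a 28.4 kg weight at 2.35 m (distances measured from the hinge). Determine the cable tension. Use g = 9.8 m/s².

T ≈ 508 N

Taking torques about the hinge:
Beam weight: 7.52 × 9.8 = 73.7 N down at 1.41 m → arm 1.41 m, τ = 73.7 × 1.41 = 103.9 N·m clockwise.
Weight: 28.4 × 9.8 = 278.3 N down at 2.35 m → arm 2.35 m, τ = 278.3 × 2.35 = 654 N·m clockwise.
Total clockwise load moment = 757.9 N·m.
The cable tension T acts at 2.52 m; only its component perpendicular to the beam, T sinθ, produces torque. sinθ = h/√(h²+d²) = 1.85/√(1.85²+2.52²) = 0.5918.
Balancing moments: T × 2.52 × 0.5918 = 757.9, giving T = 757.9 / 1.491 = 508 N.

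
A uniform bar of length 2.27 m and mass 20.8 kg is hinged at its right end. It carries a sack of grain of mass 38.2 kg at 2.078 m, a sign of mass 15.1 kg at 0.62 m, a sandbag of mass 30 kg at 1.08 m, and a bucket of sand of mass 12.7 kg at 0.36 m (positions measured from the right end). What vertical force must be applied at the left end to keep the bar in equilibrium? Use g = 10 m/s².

F ≈ 658 N

Taking torques about the right end:
Beam weight: 20.8 × 10 = 208 N down at 1.135 m → arm 1.135 m, τ = 208 × 1.135 = 236.1 N·m counterclockwise.
Sack of grain: 38.2 × 10 = 382 N down at 2.078 m → arm 2.078 m, τ = 382 × 2.078 = 793.8 N·m counterclockwise.
Sign: 15.1 × 10 = 151 N down at 0.62 m → arm 0.62 m, τ = 151 × 0.62 = 93.62 N·m counterclockwise.
Sandbag: 30 × 10 = 300 N down at 1.08 m → arm 1.08 m, τ = 300 × 1.08 = 324 N·m counterclockwise.
Bucket of sand: 12.7 × 10 = 127 N down at 0.36 m → arm 0.36 m, τ = 127 × 0.36 = 45.72 N·m counterclockwise.
Net moment of the loads = 1493 N·m counterclockwise.
The upward force F acts at the left end, arm 2.27 m, giving F × 2.27 clockwise.
For rotational equilibrium, F × 2.27 = 1493, so F = 1493 / 2.27 = 658 N.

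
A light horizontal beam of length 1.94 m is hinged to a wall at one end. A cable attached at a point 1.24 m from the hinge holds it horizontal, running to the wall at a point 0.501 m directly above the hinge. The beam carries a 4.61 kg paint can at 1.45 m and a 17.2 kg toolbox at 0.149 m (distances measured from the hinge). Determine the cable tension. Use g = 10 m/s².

About the hinge:
Paint can: 4.61 × 10 = 46.1 N down at 1.45 m → arm 1.45 m, τ = 46.1 × 1.45 = 66.84 N·m clockwise.
Toolbox: 17.2 × 10 = 172 N down at 0.149 m → arm 0.149 m, τ = 172 × 0.149 = 25.63 N·m clockwise.
Total clockwise load moment = 92.47 N·m.
The cable tension T acts at 1.24 m; only its component perpendicular to the beam, T sinθ, produces torque. sinθ = h/√(h²+d²) = 0.501/√(0.501²+1.24²) = 0.3746.
For rotational equilibrium, T × 1.24 × 0.3746 = 92.47, so T = 92.47 / 0.4645 = 199 N.

T ≈ 199 N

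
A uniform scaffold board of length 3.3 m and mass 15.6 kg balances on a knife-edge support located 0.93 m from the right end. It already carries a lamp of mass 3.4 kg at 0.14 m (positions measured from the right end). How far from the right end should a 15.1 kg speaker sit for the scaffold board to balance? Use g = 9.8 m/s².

Take moments about the knife-edge support (at 0.93 m from the right end).
Beam weight: 15.6 × 9.8 = 152.9 N down at 1.65 m → arm 0.72 m, τ = 152.9 × 0.72 = 110.1 N·m counterclockwise.
Lamp: 3.4 × 9.8 = 33.32 N down at 0.14 m → arm 0.79 m, τ = 33.32 × 0.79 = 26.32 N·m clockwise.
Net moment of existing loads = 83.78 N·m counterclockwise.
The speaker weighs 15.1 × 9.8 = 148 N and must supply an equal clockwise moment, so its lever arm about the knife-edge support is 83.78 / 148 = 0.566 m.
That puts it at 0.93 − 0.566 = 0.364 m from the right end.

x ≈ 0.364 m from the right end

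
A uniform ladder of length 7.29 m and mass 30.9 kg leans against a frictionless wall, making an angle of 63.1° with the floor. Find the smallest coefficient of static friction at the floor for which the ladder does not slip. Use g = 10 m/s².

About the foot of the ladder:
Ladder weight 30.9×10 = 309 N acts at 3.645 m along the ladder; its horizontal arm is 3.645·cos63.1° = 1.649 m → τ = 509.5 N·m clockwise.
Wall normal N acts horizontally at the top; its moment arm is the height L sinθ = 7.29·sin63.1° = 6.501 m, counterclockwise.
Setting net torque to zero: N × 6.501 = 509.5 → N = 78.37 N.
ΣFx = 0 ⇒ f = N_wall = 78.37 N. ΣFy = 0 ⇒ N_floor = 309 N.
μ_min = f / N_floor = 78.37 / 309 = 0.254.

μ_min ≈ 0.254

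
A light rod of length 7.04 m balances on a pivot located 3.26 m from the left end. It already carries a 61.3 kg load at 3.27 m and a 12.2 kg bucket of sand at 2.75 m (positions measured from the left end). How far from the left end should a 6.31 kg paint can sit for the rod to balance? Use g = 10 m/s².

Sum moments about the pivot (at 3.26 m from the left end) (the support reaction has zero arm there).
Load: 61.3 × 10 = 613 N down at 3.27 m → arm 0.01 m, τ = 613 × 0.01 = 6.13 N·m clockwise.
Bucket of sand: 12.2 × 10 = 122 N down at 2.75 m → arm 0.51 m, τ = 122 × 0.51 = 62.22 N·m counterclockwise.
Net moment of existing loads = 56.09 N·m counterclockwise.
The paint can weighs 6.31 × 10 = 63.1 N and must supply an equal clockwise moment, so its lever arm about the pivot is 56.09 / 63.1 = 0.889 m.
That puts it at 3.26 + 0.889 = 4.15 m from the left end.

x ≈ 4.15 m from the left end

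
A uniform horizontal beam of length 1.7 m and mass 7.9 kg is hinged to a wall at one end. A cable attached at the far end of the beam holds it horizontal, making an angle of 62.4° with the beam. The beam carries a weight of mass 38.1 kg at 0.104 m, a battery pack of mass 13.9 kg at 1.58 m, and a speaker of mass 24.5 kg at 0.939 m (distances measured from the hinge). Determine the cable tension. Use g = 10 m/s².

Sum moments about the hinge (the unknown hinge reaction has zero arm there).
Beam weight: 7.9 × 10 = 79 N down at 0.85 m → arm 0.85 m, τ = 79 × 0.85 = 67.15 N·m clockwise.
Weight: 38.1 × 10 = 381 N down at 0.104 m → arm 0.104 m, τ = 381 × 0.104 = 39.62 N·m clockwise.
Battery pack: 13.9 × 10 = 139 N down at 1.58 m → arm 1.58 m, τ = 139 × 1.58 = 219.6 N·m clockwise.
Speaker: 24.5 × 10 = 245 N down at 0.939 m → arm 0.939 m, τ = 245 × 0.939 = 230.1 N·m clockwise.
Total clockwise load moment = 556.5 N·m.
The cable tension T acts at 1.7 m; only its component perpendicular to the beam, T sinθ, produces torque. sin 62.4° = 0.8862.
Setting net torque to zero: T × 1.7 × 0.8862 = 556.5 → T = 556.5 / 1.507 = 369 N.

T ≈ 369 N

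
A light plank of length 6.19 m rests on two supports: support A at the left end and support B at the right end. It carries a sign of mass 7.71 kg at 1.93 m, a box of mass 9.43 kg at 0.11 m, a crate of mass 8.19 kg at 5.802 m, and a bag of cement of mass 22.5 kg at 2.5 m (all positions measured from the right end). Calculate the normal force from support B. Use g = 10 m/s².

R_B ≈ 285 N

Taking torques about support A:
Sign: 7.71 × 10 = 77.1 N down at 1.93 m → arm 4.26 m, τ = 77.1 × 4.26 = 328.4 N·m clockwise.
Box: 9.43 × 10 = 94.3 N down at 0.11 m → arm 6.08 m, τ = 94.3 × 6.08 = 573.3 N·m clockwise.
Crate: 8.19 × 10 = 81.9 N down at 5.802 m → arm 0.388 m, τ = 81.9 × 0.388 = 31.78 N·m clockwise.
Bag of cement: 22.5 × 10 = 225 N down at 2.5 m → arm 3.69 m, τ = 225 × 3.69 = 830.2 N·m clockwise.
Net load moment about support A = 1764 N·m clockwise.
Reaction R at support B is upward at 0 m, arm 6.19 m → moment R × 6.19 counterclockwise.
Setting net torque to zero: R × 6.19 = 1764 → R = 285 N.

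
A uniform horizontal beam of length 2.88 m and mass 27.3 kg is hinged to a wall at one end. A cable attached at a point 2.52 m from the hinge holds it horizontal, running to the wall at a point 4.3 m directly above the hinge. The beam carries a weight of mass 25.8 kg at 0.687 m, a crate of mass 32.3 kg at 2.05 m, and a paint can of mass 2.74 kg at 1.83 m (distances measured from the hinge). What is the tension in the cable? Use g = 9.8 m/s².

Sum moments about the hinge (the unknown hinge reaction has zero arm there).
Beam weight: 27.3 × 9.8 = 267.5 N down at 1.44 m → arm 1.44 m, τ = 267.5 × 1.44 = 385.2 N·m clockwise.
Weight: 25.8 × 9.8 = 252.8 N down at 0.687 m → arm 0.687 m, τ = 252.8 × 0.687 = 173.7 N·m clockwise.
Crate: 32.3 × 9.8 = 316.5 N down at 2.05 m → arm 2.05 m, τ = 316.5 × 2.05 = 648.8 N·m clockwise.
Paint can: 2.74 × 9.8 = 26.85 N down at 1.83 m → arm 1.83 m, τ = 26.85 × 1.83 = 49.14 N·m clockwise.
Total clockwise load moment = 1257 N·m.
The cable tension T acts at 2.52 m; only its component perpendicular to the beam, T sinθ, produces torque. sinθ = h/√(h²+d²) = 4.3/√(4.3²+2.52²) = 0.8628.
For rotational equilibrium, T × 2.52 × 0.8628 = 1257, so T = 1257 / 2.174 = 578 N.

T ≈ 578 N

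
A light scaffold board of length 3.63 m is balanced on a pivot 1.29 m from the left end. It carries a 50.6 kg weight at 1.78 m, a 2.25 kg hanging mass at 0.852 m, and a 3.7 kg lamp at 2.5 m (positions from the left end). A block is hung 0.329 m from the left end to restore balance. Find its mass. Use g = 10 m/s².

Take moments about the pivot (at 1.29 m from the left end).
Weight: 50.6 × 10 = 506 N down at 1.78 m → arm 0.49 m, τ = 506 × 0.49 = 247.9 N·m clockwise.
Hanging mass: 2.25 × 10 = 22.5 N down at 0.852 m → arm 0.438 m, τ = 22.5 × 0.438 = 9.855 N·m counterclockwise.
Lamp: 3.7 × 10 = 37 N down at 2.5 m → arm 1.21 m, τ = 37 × 1.21 = 44.77 N·m clockwise.
Net moment of known loads = 282.8 N·m clockwise.
An unknown mass m at 0.329 m has arm 0.961 m; its moment is m·g·0.961 counterclockwise.
Balancing moments: m × 10 × 0.961 = 282.8, giving m = 282.8 / (10 × 0.961) = 29.4 kg.

m ≈ 29.4 kg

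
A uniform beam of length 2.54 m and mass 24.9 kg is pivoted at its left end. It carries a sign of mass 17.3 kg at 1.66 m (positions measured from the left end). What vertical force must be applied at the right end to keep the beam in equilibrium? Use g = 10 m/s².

Taking torques about the left end:
Beam weight: 24.9 × 10 = 249 N down at 1.27 m → arm 1.27 m, τ = 249 × 1.27 = 316.2 N·m clockwise.
Sign: 17.3 × 10 = 173 N down at 1.66 m → arm 1.66 m, τ = 173 × 1.66 = 287.2 N·m clockwise.
Net moment of the loads = 603.4 N·m clockwise.
The upward force F acts at the right end, arm 2.54 m, giving F × 2.54 counterclockwise.
Στ = 0 ⇒ F × 2.54 = 603.4 ⇒ F = 603.4 / 2.54 = 238 N.

F ≈ 238 N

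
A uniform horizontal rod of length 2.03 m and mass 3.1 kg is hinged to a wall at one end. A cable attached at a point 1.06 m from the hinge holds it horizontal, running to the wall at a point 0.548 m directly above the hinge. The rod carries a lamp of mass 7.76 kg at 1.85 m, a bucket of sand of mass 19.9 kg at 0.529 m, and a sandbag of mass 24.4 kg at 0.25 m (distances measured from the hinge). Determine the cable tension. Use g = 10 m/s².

T ≈ 701 N

Take moments about the hinge.
Beam weight: 3.1 × 10 = 31 N down at 1.015 m → arm 1.015 m, τ = 31 × 1.015 = 31.46 N·m clockwise.
Lamp: 7.76 × 10 = 77.6 N down at 1.85 m → arm 1.85 m, τ = 77.6 × 1.85 = 143.6 N·m clockwise.
Bucket of sand: 19.9 × 10 = 199 N down at 0.529 m → arm 0.529 m, τ = 199 × 0.529 = 105.3 N·m clockwise.
Sandbag: 24.4 × 10 = 244 N down at 0.25 m → arm 0.25 m, τ = 244 × 0.25 = 61 N·m clockwise.
Total clockwise load moment = 341.4 N·m.
The cable tension T acts at 1.06 m; only its component perpendicular to the rod, T sinθ, produces torque. sinθ = h/√(h²+d²) = 0.548/√(0.548²+1.06²) = 0.4592.
For rotational equilibrium, T × 1.06 × 0.4592 = 341.4, so T = 341.4 / 0.4868 = 701 N.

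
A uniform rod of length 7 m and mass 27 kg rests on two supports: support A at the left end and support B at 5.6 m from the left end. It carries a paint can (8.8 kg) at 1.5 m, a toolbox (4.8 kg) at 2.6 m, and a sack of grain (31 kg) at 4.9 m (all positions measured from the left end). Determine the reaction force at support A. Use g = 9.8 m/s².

R_A ≈ 226 N

Choose support B as the axis so its reaction then has zero moment arm.
Beam weight: 27 × 9.8 = 264.6 N down at 3.5 m → arm 2.1 m, τ = 264.6 × 2.1 = 555.7 N·m counterclockwise.
Paint can: 8.8 × 9.8 = 86.24 N down at 1.5 m → arm 4.1 m, τ = 86.24 × 4.1 = 353.6 N·m counterclockwise.
Toolbox: 4.8 × 9.8 = 47.04 N down at 2.6 m → arm 3 m, τ = 47.04 × 3 = 141.1 N·m counterclockwise.
Sack of grain: 31 × 9.8 = 303.8 N down at 4.9 m → arm 0.7 m, τ = 303.8 × 0.7 = 212.7 N·m counterclockwise.
Net load moment about support B = 1263 N·m counterclockwise.
Reaction R at support A is upward at 0 m, arm 5.6 m → moment R × 5.6 clockwise.
For rotational equilibrium, R × 5.6 = 1263, so R = 226 N.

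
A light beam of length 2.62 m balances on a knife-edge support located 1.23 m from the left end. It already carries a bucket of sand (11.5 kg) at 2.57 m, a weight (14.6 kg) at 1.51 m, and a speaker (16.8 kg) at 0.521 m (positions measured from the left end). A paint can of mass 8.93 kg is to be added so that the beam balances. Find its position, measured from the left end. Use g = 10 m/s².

Take moments about the knife-edge support (at 1.23 m from the left end).
Bucket of sand: 11.5 × 10 = 115 N down at 2.57 m → arm 1.34 m, τ = 115 × 1.34 = 154.1 N·m clockwise.
Weight: 14.6 × 10 = 146 N down at 1.51 m → arm 0.28 m, τ = 146 × 0.28 = 40.88 N·m clockwise.
Speaker: 16.8 × 10 = 168 N down at 0.521 m → arm 0.709 m, τ = 168 × 0.709 = 119.1 N·m counterclockwise.
Net moment of existing loads = 75.88 N·m clockwise.
The paint can weighs 8.93 × 10 = 89.3 N and must supply an equal counterclockwise moment, so its lever arm about the knife-edge support is 75.88 / 89.3 = 0.85 m.
That puts it at 1.23 − 0.85 = 0.38 m from the left end.

x ≈ 0.38 m from the left end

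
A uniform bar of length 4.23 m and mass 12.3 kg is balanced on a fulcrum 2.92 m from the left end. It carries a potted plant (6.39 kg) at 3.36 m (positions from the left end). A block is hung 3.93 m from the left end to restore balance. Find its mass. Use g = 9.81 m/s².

About the fulcrum (at 2.92 m from the left end):
Beam weight: 12.3 × 9.81 = 120.7 N down at 2.115 m → arm 0.805 m, τ = 120.7 × 0.805 = 97.16 N·m counterclockwise.
Potted plant: 6.39 × 9.81 = 62.69 N down at 3.36 m → arm 0.44 m, τ = 62.69 × 0.44 = 27.58 N·m clockwise.
Net moment of known loads = 69.58 N·m counterclockwise.
An unknown mass m at 3.93 m has arm 1.01 m; its moment is m·g·1.01 clockwise.
Setting net torque to zero: m × 9.81 × 1.01 = 69.58 → m = 69.58 / (9.81 × 1.01) = 7.02 kg.

m ≈ 7.02 kg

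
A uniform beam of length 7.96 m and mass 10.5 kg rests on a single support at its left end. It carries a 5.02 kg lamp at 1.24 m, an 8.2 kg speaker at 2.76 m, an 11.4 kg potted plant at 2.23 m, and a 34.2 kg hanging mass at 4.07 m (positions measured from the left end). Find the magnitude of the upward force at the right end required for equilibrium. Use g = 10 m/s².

Taking torques about the left end:
Beam weight: 10.5 × 10 = 105 N down at 3.98 m → arm 3.98 m, τ = 105 × 3.98 = 417.9 N·m clockwise.
Lamp: 5.02 × 10 = 50.2 N down at 1.24 m → arm 1.24 m, τ = 50.2 × 1.24 = 62.25 N·m clockwise.
Speaker: 8.2 × 10 = 82 N down at 2.76 m → arm 2.76 m, τ = 82 × 2.76 = 226.3 N·m clockwise.
Potted plant: 11.4 × 10 = 114 N down at 2.23 m → arm 2.23 m, τ = 114 × 2.23 = 254.2 N·m clockwise.
Hanging mass: 34.2 × 10 = 342 N down at 4.07 m → arm 4.07 m, τ = 342 × 4.07 = 1392 N·m clockwise.
Net moment of the loads = 2353 N·m clockwise.
The upward force F acts at the right end, arm 7.96 m, giving F × 7.96 counterclockwise.
Setting net torque to zero: F × 7.96 = 2353 → F = 2353 / 7.96 = 296 N.

F ≈ 296 N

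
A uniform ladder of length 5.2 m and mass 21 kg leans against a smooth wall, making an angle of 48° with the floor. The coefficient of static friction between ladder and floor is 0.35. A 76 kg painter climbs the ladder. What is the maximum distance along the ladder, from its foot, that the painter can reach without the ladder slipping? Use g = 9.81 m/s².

d ≈ 1.86 m

About the foot of the ladder:
Ladder weight 21×9.81 = 206 N acts at 2.6 m along the ladder; its horizontal arm is 2.6·cos48° = 1.74 m → τ = 358.4 N·m clockwise.
Painter weight 76×9.81 = 745.6 N at distance d → arm d·cos48° → τ = 745.6·d·0.6691 clockwise.
Wall normal N at the top has arm L sinθ = 3.864 m counterclockwise, so Στ = 0 gives N·3.864 = 358.4 + 498.9·d.
ΣFy = 0 ⇒ N_floor = 951.6 N, so the maximum friction is μ_s·N_floor = 0.35×951.6 = 333.1 N. ΣFx = 0 ⇒ N_wall = f, so at the slipping point N = 333.1 N.
Substituting: 333.1×3.864 = 358.4 + 498.9·d ⇒ d = (1287 − 358.4) / 498.9 = 1.86 m.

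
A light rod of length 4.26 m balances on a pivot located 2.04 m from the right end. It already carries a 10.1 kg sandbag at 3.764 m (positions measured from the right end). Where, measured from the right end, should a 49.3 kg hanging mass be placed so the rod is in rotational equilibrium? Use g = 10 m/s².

Choose the pivot (at 2.04 m from the right end) as the axis so the support reaction has zero arm there.
Sandbag: 10.1 × 10 = 101 N down at 3.764 m → arm 1.724 m, τ = 101 × 1.724 = 174.1 N·m counterclockwise.
Net moment of existing loads = 174.1 N·m counterclockwise.
The hanging mass weighs 49.3 × 10 = 493 N and must supply an equal clockwise moment, so its lever arm about the pivot is 174.1 / 493 = 0.353 m.
That puts it at 2.04 − 0.353 = 1.69 m from the right end.

x ≈ 1.69 m from the right end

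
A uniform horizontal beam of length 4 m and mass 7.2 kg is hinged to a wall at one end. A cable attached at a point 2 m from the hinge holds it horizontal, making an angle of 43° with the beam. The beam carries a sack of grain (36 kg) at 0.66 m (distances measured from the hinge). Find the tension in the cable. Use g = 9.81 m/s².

About the hinge:
Beam weight: 7.2 × 9.81 = 70.63 N down at 2 m → arm 2 m, τ = 70.63 × 2 = 141.3 N·m clockwise.
Sack of grain: 36 × 9.81 = 353.2 N down at 0.66 m → arm 0.66 m, τ = 353.2 × 0.66 = 233.1 N·m clockwise.
Total clockwise load moment = 374.4 N·m.
The cable tension T acts at 2 m; only its component perpendicular to the beam, T sinθ, produces torque. sin 43° = 0.682.
Setting net torque to zero: T × 2 × 0.682 = 374.4 → T = 374.4 / 1.364 = 274 N.

T ≈ 274 N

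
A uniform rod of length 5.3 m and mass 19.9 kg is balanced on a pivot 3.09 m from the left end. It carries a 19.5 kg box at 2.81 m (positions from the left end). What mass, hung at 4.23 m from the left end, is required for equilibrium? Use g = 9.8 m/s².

Taking torques about the pivot (at 3.09 m from the left end):
Beam weight: 19.9 × 9.8 = 195 N down at 2.65 m → arm 0.44 m, τ = 195 × 0.44 = 85.8 N·m counterclockwise.
Box: 19.5 × 9.8 = 191.1 N down at 2.81 m → arm 0.28 m, τ = 191.1 × 0.28 = 53.51 N·m counterclockwise.
Net moment of known loads = 139.3 N·m counterclockwise.
An unknown mass m at 4.23 m has arm 1.14 m; its moment is m·g·1.14 clockwise.
For rotational equilibrium, m × 9.8 × 1.14 = 139.3, so m = 139.3 / (9.8 × 1.14) = 12.5 kg.

m ≈ 12.5 kg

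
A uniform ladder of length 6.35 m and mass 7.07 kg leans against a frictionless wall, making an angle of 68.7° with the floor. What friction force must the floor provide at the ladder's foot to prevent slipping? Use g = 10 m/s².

f ≈ 13.8 N

Take moments about the foot of the ladder.
Ladder weight 7.07×10 = 70.7 N acts at 3.175 m along the ladder; its horizontal arm is 3.175·cos68.7° = 1.153 m → τ = 81.52 N·m clockwise.
Wall normal N acts horizontally at the top; its moment arm is the height L sinθ = 6.35·sin68.7° = 5.916 m, counterclockwise.
Balancing moments: N × 5.916 = 81.52, giving N = 13.8 N.
ΣFx = 0: friction at the foot balances the wall's push, so f = N_wall = 13.8 N.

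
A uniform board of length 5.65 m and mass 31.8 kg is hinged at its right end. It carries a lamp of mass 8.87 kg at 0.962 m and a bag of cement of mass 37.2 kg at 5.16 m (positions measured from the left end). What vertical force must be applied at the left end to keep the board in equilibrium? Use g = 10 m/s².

F ≈ 265 N

Taking torques about the right end:
Beam weight: 31.8 × 10 = 318 N down at 2.825 m → arm 2.825 m, τ = 318 × 2.825 = 898.4 N·m counterclockwise.
Lamp: 8.87 × 10 = 88.7 N down at 0.962 m → arm 4.688 m, τ = 88.7 × 4.688 = 415.8 N·m counterclockwise.
Bag of cement: 37.2 × 10 = 372 N down at 5.16 m → arm 0.49 m, τ = 372 × 0.49 = 182.3 N·m counterclockwise.
Net moment of the loads = 1496 N·m counterclockwise.
The upward force F acts at the left end, arm 5.65 m, giving F × 5.65 clockwise.
For rotational equilibrium, F × 5.65 = 1496, so F = 1496 / 5.65 = 265 N.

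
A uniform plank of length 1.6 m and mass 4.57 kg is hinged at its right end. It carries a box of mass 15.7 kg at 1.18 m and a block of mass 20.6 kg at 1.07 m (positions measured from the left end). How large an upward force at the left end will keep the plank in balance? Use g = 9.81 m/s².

Taking torques about the right end:
Beam weight: 4.57 × 9.81 = 44.83 N down at 0.8 m → arm 0.8 m, τ = 44.83 × 0.8 = 35.86 N·m counterclockwise.
Box: 15.7 × 9.81 = 154 N down at 1.18 m → arm 0.42 m, τ = 154 × 0.42 = 64.68 N·m counterclockwise.
Block: 20.6 × 9.81 = 202.1 N down at 1.07 m → arm 0.53 m, τ = 202.1 × 0.53 = 107.1 N·m counterclockwise.
Net moment of the loads = 207.6 N·m counterclockwise.
The upward force F acts at the left end, arm 1.6 m, giving F × 1.6 clockwise.
For rotational equilibrium, F × 1.6 = 207.6, so F = 207.6 / 1.6 = 130 N.

F ≈ 130 N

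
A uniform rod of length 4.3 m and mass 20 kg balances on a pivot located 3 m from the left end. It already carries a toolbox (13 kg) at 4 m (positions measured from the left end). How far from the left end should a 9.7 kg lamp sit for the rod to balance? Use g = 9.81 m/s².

x ≈ 3.41 m from the left end

About the pivot (at 3 m from the left end):
Beam weight: 20 × 9.81 = 196.2 N down at 2.15 m → arm 0.85 m, τ = 196.2 × 0.85 = 166.8 N·m counterclockwise.
Toolbox: 13 × 9.81 = 127.5 N down at 4 m → arm 1 m, τ = 127.5 × 1 = 127.5 N·m clockwise.
Net moment of existing loads = 39.3 N·m counterclockwise.
The lamp weighs 9.7 × 9.81 = 95.16 N and must supply an equal clockwise moment, so its lever arm about the pivot is 39.3 / 95.16 = 0.413 m.
That puts it at 3 + 0.413 = 3.41 m from the left end.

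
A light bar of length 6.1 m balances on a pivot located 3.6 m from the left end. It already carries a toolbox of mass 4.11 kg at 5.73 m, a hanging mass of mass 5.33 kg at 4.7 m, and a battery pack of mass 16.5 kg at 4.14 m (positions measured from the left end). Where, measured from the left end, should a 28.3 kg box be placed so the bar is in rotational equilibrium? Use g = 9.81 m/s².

x ≈ 2.77 m from the left end

Taking torques about the pivot (at 3.6 m from the left end):
Toolbox: 4.11 × 9.81 = 40.32 N down at 5.73 m → arm 2.13 m, τ = 40.32 × 2.13 = 85.88 N·m clockwise.
Hanging mass: 5.33 × 9.81 = 52.29 N down at 4.7 m → arm 1.1 m, τ = 52.29 × 1.1 = 57.52 N·m clockwise.
Battery pack: 16.5 × 9.81 = 161.9 N down at 4.14 m → arm 0.54 m, τ = 161.9 × 0.54 = 87.43 N·m clockwise.
Net moment of existing loads = 230.8 N·m clockwise.
The box weighs 28.3 × 9.81 = 277.6 N and must supply an equal counterclockwise moment, so its lever arm about the pivot is 230.8 / 277.6 = 0.831 m.
That puts it at 3.6 − 0.831 = 2.77 m from the left end.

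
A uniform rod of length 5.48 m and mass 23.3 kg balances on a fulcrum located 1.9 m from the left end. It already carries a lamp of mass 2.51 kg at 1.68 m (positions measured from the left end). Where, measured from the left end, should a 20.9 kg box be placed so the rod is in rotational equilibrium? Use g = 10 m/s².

x ≈ 0.99 m from the left end

Choose the fulcrum (at 1.9 m from the left end) as the axis so the support reaction has zero arm there.
Beam weight: 23.3 × 10 = 233 N down at 2.74 m → arm 0.84 m, τ = 233 × 0.84 = 195.7 N·m clockwise.
Lamp: 2.51 × 10 = 25.1 N down at 1.68 m → arm 0.22 m, τ = 25.1 × 0.22 = 5.522 N·m counterclockwise.
Net moment of existing loads = 190.2 N·m clockwise.
The box weighs 20.9 × 10 = 209 N and must supply an equal counterclockwise moment, so its lever arm about the fulcrum is 190.2 / 209 = 0.91 m.
That puts it at 1.9 − 0.91 = 0.99 m from the left end.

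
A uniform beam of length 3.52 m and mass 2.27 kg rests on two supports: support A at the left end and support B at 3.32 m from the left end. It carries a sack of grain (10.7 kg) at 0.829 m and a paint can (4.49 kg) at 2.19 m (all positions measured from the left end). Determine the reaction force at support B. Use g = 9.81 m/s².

Take moments about support A.
Beam weight: 2.27 × 9.81 = 22.27 N down at 1.76 m → arm 1.76 m, τ = 22.27 × 1.76 = 39.2 N·m clockwise.
Sack of grain: 10.7 × 9.81 = 105 N down at 0.829 m → arm 0.829 m, τ = 105 × 0.829 = 87.05 N·m clockwise.
Paint can: 4.49 × 9.81 = 44.05 N down at 2.19 m → arm 2.19 m, τ = 44.05 × 2.19 = 96.47 N·m clockwise.
Net load moment about support A = 222.7 N·m clockwise.
Reaction R at support B is upward at 3.32 m, arm 3.32 m → moment R × 3.32 counterclockwise.
Στ = 0 ⇒ R × 3.32 = 222.7 ⇒ R = 67.1 N.

R_B ≈ 67.1 N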